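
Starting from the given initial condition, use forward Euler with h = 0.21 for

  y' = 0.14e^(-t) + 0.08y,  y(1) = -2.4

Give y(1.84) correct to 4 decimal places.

-2.5320

Euler: y_{n+1} = y_n + h·f(t_n, y_n).
t=1.000000, y=-2.400000: f=-0.140497 → y ← -2.400000 + 0.21·(-0.140497) = -2.429504
t=1.210000, y=-2.429504: f=-0.152613 → y ← -2.429504 + 0.21·(-0.152613) = -2.461553
t=1.420000, y=-2.461553: f=-0.163084 → y ← -2.461553 + 0.21·(-0.163084) = -2.495801
t=1.630000, y=-2.495801: f=-0.172234 → y ← -2.495801 + 0.21·(-0.172234) = -2.531970
y(1.84) ≈ -2.5320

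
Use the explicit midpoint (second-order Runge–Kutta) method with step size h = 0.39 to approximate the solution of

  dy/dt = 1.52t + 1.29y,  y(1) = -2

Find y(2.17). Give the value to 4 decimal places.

-3.0734

Midpoint: k1 = f(t_n, y_n); k2 = f(t_n + h/2, y_n + (h/2)·k1); y_{n+1} = y_n + h·k2.
t=1.000000, y=-2.000000:
  k1 = f(1.000000, -2.000000) = -1.060000
  k2 = f(1.195000, -2.206700) = -1.030243
  y ← -2.000000 + 0.39·(-1.030243) = -2.401795
t=1.390000, y=-2.401795:
  k1 = f(1.390000, -2.401795) = -0.985515
  k2 = f(1.585000, -2.593970) = -0.937022
  y ← -2.401795 + 0.39·(-0.937022) = -2.767233
t=1.780000, y=-2.767233:
  k1 = f(1.780000, -2.767233) = -0.864131
  k2 = f(1.975000, -2.935739) = -0.785103
  y ← -2.767233 + 0.39·(-0.785103) = -3.073423
y(2.17) ≈ -3.0734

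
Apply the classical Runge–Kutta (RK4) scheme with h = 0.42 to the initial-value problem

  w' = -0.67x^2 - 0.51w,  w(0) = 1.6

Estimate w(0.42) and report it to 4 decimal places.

1.2758

RK4: k1 = f(x_n, w_n); k2 = f(x_n + h/2, w_n + (h/2)·k1); k3 = f(x_n + h/2, w_n + (h/2)·k2); k4 = f(x_n + h, w_n + h·k3); w_{n+1} = w_n + (h/6)·(k1 + 2k2 + 2k3 + k4).
x=0.000000, w=1.600000:
  k1 = f(0.000000, 1.600000) = -0.816000
  k2 = f(0.210000, 1.428640) = -0.758153
  k3 = f(0.210000, 1.440788) = -0.764349
  k4 = f(0.420000, 1.278974) = -0.770464
  w ← 1.600000 + (0.42/6)·(k1 + 2k2 + 2k3 + k4) = 1.275797
w(0.42) ≈ 1.2758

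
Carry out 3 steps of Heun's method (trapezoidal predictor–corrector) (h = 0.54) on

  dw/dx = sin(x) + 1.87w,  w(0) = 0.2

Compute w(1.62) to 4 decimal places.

Heun: k1 = f(x_n, w_n); k2 = f(x_n + h, w_n + h·k1); w_{n+1} = w_n + (h/2)·(k1 + k2).
x=0.000000, w=0.200000:
  k1 = f(0.000000, 0.200000) = 0.374000
  k2 = f(0.540000, 0.401960) = 1.265801
  w ← 0.200000 + (0.54/2)·(0.374000 + 1.265801) = 0.642746
x=0.540000, w=0.642746:
  k1 = f(0.540000, 0.642746) = 1.716072
  k2 = f(1.080000, 1.569425) = 3.816783
  w ← 0.642746 + (0.54/2)·(1.716072 + 3.816783) = 2.136617
x=1.080000, w=2.136617:
  k1 = f(1.080000, 2.136617) = 4.877431
  k2 = f(1.620000, 4.770430) = 9.919494
  w ← 2.136617 + (0.54/2)·(4.877431 + 9.919494) = 6.131787
w(1.62) ≈ 6.1318

6.1318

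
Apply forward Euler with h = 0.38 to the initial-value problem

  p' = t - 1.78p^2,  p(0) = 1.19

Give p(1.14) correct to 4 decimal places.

Euler: p_{n+1} = p_n + h·f(t_n, p_n).
t=0.000000, p=1.190000: f=-2.520658 → p ← 1.190000 + 0.38·(-2.520658) = 0.232150
t=0.380000, p=0.232150: f=0.284069 → p ← 0.232150 + 0.38·0.284069 = 0.340096
t=0.760000, p=0.340096: f=0.554115 → p ← 0.340096 + 0.38·0.554115 = 0.550660
p(1.14) ≈ 0.5507

0.5507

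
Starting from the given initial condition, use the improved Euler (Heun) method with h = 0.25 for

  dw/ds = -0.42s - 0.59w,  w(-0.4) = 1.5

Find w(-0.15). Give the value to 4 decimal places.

1.3208

Heun: k1 = f(s_n, w_n); k2 = f(s_n + h, w_n + h·k1); w_{n+1} = w_n + (h/2)·(k1 + k2).
s=-0.400000, w=1.500000:
  k1 = f(-0.400000, 1.500000) = -0.717000
  k2 = f(-0.150000, 1.320750) = -0.716243
  w ← 1.500000 + (0.25/2)·(-0.717000 + (-0.716243)) = 1.320845
w(-0.15) ≈ 1.3208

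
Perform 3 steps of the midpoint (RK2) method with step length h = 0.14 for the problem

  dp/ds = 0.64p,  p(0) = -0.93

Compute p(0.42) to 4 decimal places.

-1.2164

Midpoint: k1 = f(s_n, p_n); k2 = f(s_n + h/2, p_n + (h/2)·k1); p_{n+1} = p_n + h·k2.
s=0.000000, p=-0.930000:
  k1 = f(0.000000, -0.930000) = -0.595200
  k2 = f(0.070000, -0.971664) = -0.621865
  p ← -0.930000 + 0.14·(-0.621865) = -1.017061
s=0.140000, p=-1.017061:
  k1 = f(0.140000, -1.017061) = -0.650919
  k2 = f(0.210000, -1.062625) = -0.680080
  p ← -1.017061 + 0.14·(-0.680080) = -1.112272
s=0.280000, p=-1.112272:
  k1 = f(0.280000, -1.112272) = -0.711854
  k2 = f(0.350000, -1.162102) = -0.743745
  p ← -1.112272 + 0.14·(-0.743745) = -1.216397
p(0.42) ≈ -1.2164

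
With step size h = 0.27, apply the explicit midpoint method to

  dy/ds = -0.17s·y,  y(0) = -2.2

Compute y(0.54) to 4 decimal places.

-2.1460

Midpoint: k1 = f(s_n, y_n); k2 = f(s_n + h/2, y_n + (h/2)·k1); y_{n+1} = y_n + h·k2.
s=0.000000, y=-2.200000:
  k1 = f(0.000000, -2.200000) = 0.000000
  k2 = f(0.135000, -2.200000) = 0.050490
  y ← -2.200000 + 0.27·0.050490 = -2.186368
s=0.270000, y=-2.186368:
  k1 = f(0.270000, -2.186368) = 0.100354
  k2 = f(0.405000, -2.172820) = 0.149599
  y ← -2.186368 + 0.27·0.149599 = -2.145976
y(0.54) ≈ -2.1460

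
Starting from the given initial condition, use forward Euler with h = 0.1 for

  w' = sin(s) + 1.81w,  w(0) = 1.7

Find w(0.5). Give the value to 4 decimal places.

Euler: w_{n+1} = w_n + h·f(s_n, w_n).
s=0.000000, w=1.700000: f=3.077000 → w ← 1.700000 + 0.1·3.077000 = 2.007700
s=0.100000, w=2.007700: f=3.733770 → w ← 2.007700 + 0.1·3.733770 = 2.381077
s=0.200000, w=2.381077: f=4.508419 → w ← 2.381077 + 0.1·4.508419 = 2.831919
s=0.300000, w=2.831919: f=5.421293 → w ← 2.831919 + 0.1·5.421293 = 3.374048
s=0.400000, w=3.374048: f=6.496446 → w ← 3.374048 + 0.1·6.496446 = 4.023693
w(0.5) ≈ 4.0237

4.0237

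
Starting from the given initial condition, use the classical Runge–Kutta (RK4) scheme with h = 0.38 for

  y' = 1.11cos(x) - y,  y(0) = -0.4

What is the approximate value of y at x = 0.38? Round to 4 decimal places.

0.0681

RK4: k1 = f(x_n, y_n); k2 = f(x_n + h/2, y_n + (h/2)·k1); k3 = f(x_n + h/2, y_n + (h/2)·k2); k4 = f(x_n + h, y_n + h·k3); y_{n+1} = y_n + (h/6)·(k1 + 2k2 + 2k3 + k4).
x=0.000000, y=-0.400000:
  k1 = f(0.000000, -0.400000) = 1.510000
  k2 = f(0.190000, -0.113100) = 1.203125
  k3 = f(0.190000, -0.171406) = 1.261431
  k4 = f(0.380000, 0.079344) = 0.951474
  y ← -0.400000 + (0.38/6)·(k1 + 2k2 + 2k3 + k4) = 0.068070
y(0.38) ≈ 0.0681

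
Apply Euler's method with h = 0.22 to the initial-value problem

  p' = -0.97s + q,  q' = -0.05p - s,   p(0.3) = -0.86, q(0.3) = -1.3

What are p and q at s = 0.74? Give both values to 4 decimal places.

Euler on (p,q): p_{n+1} = p_n + h·p', q_{n+1} = q_n + h·q'.
0.300000: (-0.860000, -1.300000); f=(-1.591000, -0.257000) → (-1.210020, -1.356540)
0.520000: (-1.210020, -1.356540); f=(-1.860940, -0.459499) → (-1.619427, -1.457630)
(p(0.74), q(0.74)) ≈ (-1.6194, -1.4576)

-1.6194, -1.4576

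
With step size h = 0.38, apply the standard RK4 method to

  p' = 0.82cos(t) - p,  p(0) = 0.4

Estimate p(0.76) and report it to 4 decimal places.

0.5749

RK4: k1 = f(t_n, p_n); k2 = f(t_n + h/2, p_n + (h/2)·k1); k3 = f(t_n + h/2, p_n + (h/2)·k2); k4 = f(t_n + h, p_n + h·k3); p_{n+1} = p_n + (h/6)·(k1 + 2k2 + 2k3 + k4).
t=0.000000, p=0.400000:
  k1 = f(0.000000, 0.400000) = 0.420000
  k2 = f(0.190000, 0.479800) = 0.325443
  k3 = f(0.190000, 0.461834) = 0.343409
  k4 = f(0.380000, 0.530496) = 0.231010
  p ← 0.400000 + (0.38/6)·(k1 + 2k2 + 2k3 + k4) = 0.525952
t=0.380000, p=0.525952:
  k1 = f(0.380000, 0.525952) = 0.235553
  k2 = f(0.570000, 0.570707) = 0.119652
  k3 = f(0.570000, 0.548686) = 0.141673
  k4 = f(0.760000, 0.579788) = 0.014578
  p ← 0.525952 + (0.38/6)·(k1 + 2k2 + 2k3 + k4) = 0.574895
p(0.76) ≈ 0.5749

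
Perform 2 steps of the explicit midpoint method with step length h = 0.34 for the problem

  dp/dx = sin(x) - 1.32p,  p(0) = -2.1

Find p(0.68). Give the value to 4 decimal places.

-0.7144

Midpoint: k1 = f(x_n, p_n); k2 = f(x_n + h/2, p_n + (h/2)·k1); p_{n+1} = p_n + h·k2.
x=0.000000, p=-2.100000:
  k1 = f(0.000000, -2.100000) = 2.772000
  k2 = f(0.170000, -1.628760) = 2.319146
  p ← -2.100000 + 0.34·2.319146 = -1.311491
x=0.340000, p=-1.311491:
  k1 = f(0.340000, -1.311491) = 2.064655
  k2 = f(0.510000, -0.960499) = 1.756036
  p ← -1.311491 + 0.34·1.756036 = -0.714438
p(0.68) ≈ -0.7144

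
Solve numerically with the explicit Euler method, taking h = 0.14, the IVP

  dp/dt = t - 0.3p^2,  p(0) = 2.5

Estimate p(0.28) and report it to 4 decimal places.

Euler: p_{n+1} = p_n + h·f(t_n, p_n).
t=0.000000, p=2.500000: f=-1.875000 → p ← 2.500000 + 0.14·(-1.875000) = 2.237500
t=0.140000, p=2.237500: f=-1.361922 → p ← 2.237500 + 0.14·(-1.361922) = 2.046831
p(0.28) ≈ 2.0468

2.0468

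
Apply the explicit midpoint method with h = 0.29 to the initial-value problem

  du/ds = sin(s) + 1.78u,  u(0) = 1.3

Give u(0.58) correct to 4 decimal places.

Midpoint: k1 = f(s_n, u_n); k2 = f(s_n + h/2, u_n + (h/2)·k1); u_{n+1} = u_n + h·k2.
s=0.000000, u=1.300000:
  k1 = f(0.000000, 1.300000) = 2.314000
  k2 = f(0.145000, 1.635530) = 3.055736
  u ← 1.300000 + 0.29·3.055736 = 2.186163
s=0.290000, u=2.186163:
  k1 = f(0.290000, 2.186163) = 4.177323
  k2 = f(0.435000, 2.791875) = 5.390948
  u ← 2.186163 + 0.29·5.390948 = 3.749538
u(0.58) ≈ 3.7495

3.7495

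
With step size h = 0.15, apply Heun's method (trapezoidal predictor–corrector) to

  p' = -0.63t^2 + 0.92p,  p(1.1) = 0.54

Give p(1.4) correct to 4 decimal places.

0.3751

Heun: k1 = f(t_n, p_n); k2 = f(t_n + h, p_n + h·k1); p_{n+1} = p_n + (h/2)·(k1 + k2).
t=1.100000, p=0.540000:
  k1 = f(1.100000, 0.540000) = -0.265500
  k2 = f(1.250000, 0.500175) = -0.524214
  p ← 0.540000 + (0.15/2)·(-0.265500 + (-0.524214)) = 0.480771
t=1.250000, p=0.480771:
  k1 = f(1.250000, 0.480771) = -0.542065
  k2 = f(1.400000, 0.399462) = -0.867295
  p ← 0.480771 + (0.15/2)·(-0.542065 + (-0.867295)) = 0.375069
p(1.4) ≈ 0.3751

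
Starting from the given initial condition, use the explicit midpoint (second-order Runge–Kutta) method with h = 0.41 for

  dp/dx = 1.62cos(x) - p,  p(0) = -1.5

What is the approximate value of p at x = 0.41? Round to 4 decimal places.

Midpoint: k1 = f(x_n, p_n); k2 = f(x_n + h/2, p_n + (h/2)·k1); p_{n+1} = p_n + h·k2.
x=0.000000, p=-1.500000:
  k1 = f(0.000000, -1.500000) = 3.120000
  k2 = f(0.205000, -0.860400) = 2.446479
  p ← -1.500000 + 0.41·2.446479 = -0.496944
p(0.41) ≈ -0.4969

-0.4969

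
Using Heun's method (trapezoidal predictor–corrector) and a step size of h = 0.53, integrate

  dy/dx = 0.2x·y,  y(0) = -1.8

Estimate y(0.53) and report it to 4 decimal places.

-1.8506

Heun: k1 = f(x_n, y_n); k2 = f(x_n + h, y_n + h·k1); y_{n+1} = y_n + (h/2)·(k1 + k2).
x=0.000000, y=-1.800000:
  k1 = f(0.000000, -1.800000) = 0.000000
  k2 = f(0.530000, -1.800000) = -0.190800
  y ← -1.800000 + (0.53/2)·(0.000000 + (-0.190800)) = -1.850562
y(0.53) ≈ -1.8506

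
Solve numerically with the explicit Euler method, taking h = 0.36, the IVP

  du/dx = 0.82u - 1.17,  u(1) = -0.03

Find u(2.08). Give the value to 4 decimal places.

Euler: u_{n+1} = u_n + h·f(x_n, u_n).
x=1.000000, u=-0.030000: f=-1.194600 → u ← -0.030000 + 0.36·(-1.194600) = -0.460056
x=1.360000, u=-0.460056: f=-1.547246 → u ← -0.460056 + 0.36·(-1.547246) = -1.017065
x=1.720000, u=-1.017065: f=-2.003993 → u ← -1.017065 + 0.36·(-2.003993) = -1.738502
u(2.08) ≈ -1.7385

-1.7385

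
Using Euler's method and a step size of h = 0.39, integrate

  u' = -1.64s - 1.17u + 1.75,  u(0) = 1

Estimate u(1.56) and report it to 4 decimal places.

0.3591

Euler: u_{n+1} = u_n + h·f(s_n, u_n).
s=0.000000, u=1.000000: f=0.580000 → u ← 1.000000 + 0.39·0.580000 = 1.226200
s=0.390000, u=1.226200: f=-0.324254 → u ← 1.226200 + 0.39·(-0.324254) = 1.099741
s=0.780000, u=1.099741: f=-0.815897 → u ← 1.099741 + 0.39·(-0.815897) = 0.781541
s=1.170000, u=0.781541: f=-1.083203 → u ← 0.781541 + 0.39·(-1.083203) = 0.359092
u(1.56) ≈ 0.3591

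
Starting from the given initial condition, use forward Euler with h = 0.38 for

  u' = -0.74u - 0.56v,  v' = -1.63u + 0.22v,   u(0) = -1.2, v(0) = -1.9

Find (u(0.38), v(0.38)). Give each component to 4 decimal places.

Euler on (u,v): u_{n+1} = u_n + h·u', v_{n+1} = v_n + h·v'.
0.000000: (-1.200000, -1.900000); f=(1.952000, 1.538000) → (-0.458240, -1.315560)
(u(0.38), v(0.38)) ≈ (-0.4582, -1.3156)

-0.4582, -1.3156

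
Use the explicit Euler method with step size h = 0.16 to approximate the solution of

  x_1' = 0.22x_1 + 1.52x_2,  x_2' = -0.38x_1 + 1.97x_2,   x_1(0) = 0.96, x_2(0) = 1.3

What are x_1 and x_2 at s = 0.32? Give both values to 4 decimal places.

1.7577, 2.0923

Euler on (x_1,x_2): x_1_{n+1} = x_1_n + h·x_1', x_2_{n+1} = x_2_n + h·x_2'.
0.000000: (0.960000, 1.300000); f=(2.187200, 2.196200) → (1.309952, 1.651392)
0.160000: (1.309952, 1.651392); f=(2.798305, 2.755460) → (1.757681, 2.092266)
(x_1(0.32), x_2(0.32)) ≈ (1.7577, 2.0923)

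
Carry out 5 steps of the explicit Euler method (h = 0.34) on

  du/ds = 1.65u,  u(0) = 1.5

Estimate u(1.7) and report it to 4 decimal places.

13.9029

Euler: u_{n+1} = u_n + h·f(s_n, u_n).
s=0.000000, u=1.500000: f=2.475000 → u ← 1.500000 + 0.34·2.475000 = 2.341500
s=0.340000, u=2.341500: f=3.863475 → u ← 2.341500 + 0.34·3.863475 = 3.655081
s=0.680000, u=3.655081: f=6.030884 → u ← 3.655081 + 0.34·6.030884 = 5.705582
s=1.020000, u=5.705582: f=9.414211 → u ← 5.705582 + 0.34·9.414211 = 8.906414
s=1.360000, u=8.906414: f=14.695583 → u ← 8.906414 + 0.34·14.695583 = 13.902912
u(1.7) ≈ 13.9029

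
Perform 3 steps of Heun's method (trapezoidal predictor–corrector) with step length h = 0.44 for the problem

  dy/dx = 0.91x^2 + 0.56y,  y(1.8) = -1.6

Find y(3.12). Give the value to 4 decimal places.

6.8008

Heun: k1 = f(x_n, y_n); k2 = f(x_n + h, y_n + h·k1); y_{n+1} = y_n + (h/2)·(k1 + k2).
x=1.800000, y=-1.600000:
  k1 = f(1.800000, -1.600000) = 2.052400
  k2 = f(2.240000, -0.696944) = 4.175727
  y ← -1.600000 + (0.44/2)·(2.052400 + 4.175727) = -0.229812
x=2.240000, y=-0.229812:
  k1 = f(2.240000, -0.229812) = 4.437321
  k2 = f(2.680000, 1.722609) = 7.500645
  y ← -0.229812 + (0.44/2)·(4.437321 + 7.500645) = 2.396541
x=2.680000, y=2.396541:
  k1 = f(2.680000, 2.396541) = 7.878047
  k2 = f(3.120000, 5.862881) = 12.141517
  y ← 2.396541 + (0.44/2)·(7.878047 + 12.141517) = 6.800845
y(3.12) ≈ 6.8008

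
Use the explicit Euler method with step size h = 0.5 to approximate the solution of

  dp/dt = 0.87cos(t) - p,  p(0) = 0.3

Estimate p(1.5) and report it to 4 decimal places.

0.5722

Euler: p_{n+1} = p_n + h·f(t_n, p_n).
t=0.000000, p=0.300000: f=0.570000 → p ← 0.300000 + 0.5·0.570000 = 0.585000
t=0.500000, p=0.585000: f=0.178497 → p ← 0.585000 + 0.5·0.178497 = 0.674248
t=1.000000, p=0.674248: f=-0.204185 → p ← 0.674248 + 0.5·(-0.204185) = 0.572156
p(1.5) ≈ 0.5722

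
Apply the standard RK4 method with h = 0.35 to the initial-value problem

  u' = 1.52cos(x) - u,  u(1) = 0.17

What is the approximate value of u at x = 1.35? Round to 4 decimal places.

0.2877

RK4: k1 = f(x_n, u_n); k2 = f(x_n + h/2, u_n + (h/2)·k1); k3 = f(x_n + h/2, u_n + (h/2)·k2); k4 = f(x_n + h, u_n + h·k3); u_{n+1} = u_n + (h/6)·(k1 + 2k2 + 2k3 + k4).
x=1.000000, u=0.170000:
  k1 = f(1.000000, 0.170000) = 0.651260
  k2 = f(1.175000, 0.283970) = 0.302055
  k3 = f(1.175000, 0.222860) = 0.363166
  k4 = f(1.350000, 0.297108) = 0.035782
  u ← 0.170000 + (0.35/6)·(k1 + 2k2 + 2k3 + k4) = 0.287687
u(1.35) ≈ 0.2877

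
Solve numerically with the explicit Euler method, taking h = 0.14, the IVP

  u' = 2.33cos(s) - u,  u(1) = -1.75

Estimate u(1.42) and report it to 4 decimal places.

Euler: u_{n+1} = u_n + h·f(s_n, u_n).
s=1.000000, u=-1.750000: f=3.008904 → u ← -1.750000 + 0.14·3.008904 = -1.328753
s=1.140000, u=-1.328753: f=2.301749 → u ← -1.328753 + 0.14·2.301749 = -1.006509
s=1.280000, u=-1.006509: f=1.674555 → u ← -1.006509 + 0.14·1.674555 = -0.772071
u(1.42) ≈ -0.7721

-0.7721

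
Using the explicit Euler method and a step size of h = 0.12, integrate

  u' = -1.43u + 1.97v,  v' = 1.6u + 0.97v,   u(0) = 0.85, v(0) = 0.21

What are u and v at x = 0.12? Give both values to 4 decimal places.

Euler on (u,v): u_{n+1} = u_n + h·u', v_{n+1} = v_n + h·v'.
0.000000: (0.850000, 0.210000); f=(-0.801800, 1.563700) → (0.753784, 0.397644)
(u(0.12), v(0.12)) ≈ (0.7538, 0.3976)

0.7538, 0.3976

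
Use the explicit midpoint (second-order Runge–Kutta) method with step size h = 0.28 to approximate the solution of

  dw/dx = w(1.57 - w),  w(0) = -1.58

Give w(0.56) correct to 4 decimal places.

Midpoint: k1 = f(x_n, w_n); k2 = f(x_n + h/2, w_n + (h/2)·k1); w_{n+1} = w_n + h·k2.
x=0.000000, w=-1.580000:
  k1 = f(0.000000, -1.580000) = -4.977000
  k2 = f(0.140000, -2.276780) = -8.758272
  w ← -1.580000 + 0.28·(-8.758272) = -4.032316
x=0.280000, w=-4.032316:
  k1 = f(0.280000, -4.032316) = -22.590309
  k2 = f(0.420000, -7.194959) = -63.063527
  w ← -4.032316 + 0.28·(-63.063527) = -21.690104
w(0.56) ≈ -21.6901

-21.6901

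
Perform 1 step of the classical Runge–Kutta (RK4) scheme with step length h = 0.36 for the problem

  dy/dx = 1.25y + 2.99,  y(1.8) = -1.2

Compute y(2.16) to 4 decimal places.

RK4: k1 = f(x_n, y_n); k2 = f(x_n + h/2, y_n + (h/2)·k1); k3 = f(x_n + h/2, y_n + (h/2)·k2); k4 = f(x_n + h, y_n + h·k3); y_{n+1} = y_n + (h/6)·(k1 + 2k2 + 2k3 + k4).
x=1.800000, y=-1.200000:
  k1 = f(1.800000, -1.200000) = 1.490000
  k2 = f(1.980000, -0.931800) = 1.825250
  k3 = f(1.980000, -0.871455) = 1.900681
  k4 = f(2.160000, -0.515755) = 2.345307
  y ← -1.200000 + (0.36/6)·(k1 + 2k2 + 2k3 + k4) = -0.522770
y(2.16) ≈ -0.5228

-0.5228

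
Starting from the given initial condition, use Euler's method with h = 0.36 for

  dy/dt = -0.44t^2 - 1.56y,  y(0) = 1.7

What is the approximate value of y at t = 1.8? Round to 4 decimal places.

Euler: y_{n+1} = y_n + h·f(t_n, y_n).
t=0.000000, y=1.700000: f=-2.652000 → y ← 1.700000 + 0.36·(-2.652000) = 0.745280
t=0.360000, y=0.745280: f=-1.219661 → y ← 0.745280 + 0.36·(-1.219661) = 0.306202
t=0.720000, y=0.306202: f=-0.705771 → y ← 0.306202 + 0.36·(-0.705771) = 0.052124
t=1.080000, y=0.052124: f=-0.594530 → y ← 0.052124 + 0.36·(-0.594530) = -0.161906
t=1.440000, y=-0.161906: f=-0.659810 → y ← -0.161906 + 0.36·(-0.659810) = -0.399438
y(1.8) ≈ -0.3994

-0.3994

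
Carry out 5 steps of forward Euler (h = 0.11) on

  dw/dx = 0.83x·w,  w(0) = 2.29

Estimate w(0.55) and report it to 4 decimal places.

Euler: w_{n+1} = w_n + h·f(x_n, w_n).
x=0.000000, w=2.290000: f=0.000000 → w ← 2.290000 + 0.11·0.000000 = 2.290000
x=0.110000, w=2.290000: f=0.209077 → w ← 2.290000 + 0.11·0.209077 = 2.312998
x=0.220000, w=2.312998: f=0.422354 → w ← 2.312998 + 0.11·0.422354 = 2.359457
x=0.330000, w=2.359457: f=0.646255 → w ← 2.359457 + 0.11·0.646255 = 2.430545
x=0.440000, w=2.430545: f=0.887635 → w ← 2.430545 + 0.11·0.887635 = 2.528185
w(0.55) ≈ 2.5282

2.5282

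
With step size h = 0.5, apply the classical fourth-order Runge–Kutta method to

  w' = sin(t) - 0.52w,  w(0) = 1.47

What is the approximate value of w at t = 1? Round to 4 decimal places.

1.2611

RK4: k1 = f(t_n, w_n); k2 = f(t_n + h/2, w_n + (h/2)·k1); k3 = f(t_n + h/2, w_n + (h/2)·k2); k4 = f(t_n + h, w_n + h·k3); w_{n+1} = w_n + (h/6)·(k1 + 2k2 + 2k3 + k4).
t=0.000000, w=1.470000:
  k1 = f(0.000000, 1.470000) = -0.764400
  k2 = f(0.250000, 1.278900) = -0.417624
  k3 = f(0.250000, 1.365594) = -0.462705
  k4 = f(0.500000, 1.238648) = -0.164671
  w ← 1.470000 + (0.5/6)·(k1 + 2k2 + 2k3 + k4) = 1.245856
t=0.500000, w=1.245856:
  k1 = f(0.500000, 1.245856) = -0.168420
  k2 = f(0.750000, 1.203751) = 0.055688
  k3 = f(0.750000, 1.259778) = 0.026554
  k4 = f(1.000000, 1.259133) = 0.186722
  w ← 1.245856 + (0.5/6)·(k1 + 2k2 + 2k3 + k4) = 1.261088
w(1) ≈ 1.2611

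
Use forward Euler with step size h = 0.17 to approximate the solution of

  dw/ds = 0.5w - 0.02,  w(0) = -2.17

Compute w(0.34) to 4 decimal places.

-2.5617

Euler: w_{n+1} = w_n + h·f(s_n, w_n).
s=0.000000, w=-2.170000: f=-1.105000 → w ← -2.170000 + 0.17·(-1.105000) = -2.357850
s=0.170000, w=-2.357850: f=-1.198925 → w ← -2.357850 + 0.17·(-1.198925) = -2.561667
w(0.34) ≈ -2.5617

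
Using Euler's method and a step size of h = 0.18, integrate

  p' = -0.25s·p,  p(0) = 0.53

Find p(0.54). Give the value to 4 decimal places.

Euler: p_{n+1} = p_n + h·f(s_n, p_n).
s=0.000000, p=0.530000: f=0.000000 → p ← 0.530000 + 0.18·0.000000 = 0.530000
s=0.180000, p=0.530000: f=-0.023850 → p ← 0.530000 + 0.18·(-0.023850) = 0.525707
s=0.360000, p=0.525707: f=-0.047314 → p ← 0.525707 + 0.18·(-0.047314) = 0.517191
p(0.54) ≈ 0.5172

0.5172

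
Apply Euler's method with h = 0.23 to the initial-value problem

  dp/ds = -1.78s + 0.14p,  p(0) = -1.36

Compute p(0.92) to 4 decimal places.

Euler: p_{n+1} = p_n + h·f(s_n, p_n).
s=0.000000, p=-1.360000: f=-0.190400 → p ← -1.360000 + 0.23·(-0.190400) = -1.403792
s=0.230000, p=-1.403792: f=-0.605931 → p ← -1.403792 + 0.23·(-0.605931) = -1.543156
s=0.460000, p=-1.543156: f=-1.034842 → p ← -1.543156 + 0.23·(-1.034842) = -1.781170
s=0.690000, p=-1.781170: f=-1.477564 → p ← -1.781170 + 0.23·(-1.477564) = -2.121009
p(0.92) ≈ -2.1210

-2.1210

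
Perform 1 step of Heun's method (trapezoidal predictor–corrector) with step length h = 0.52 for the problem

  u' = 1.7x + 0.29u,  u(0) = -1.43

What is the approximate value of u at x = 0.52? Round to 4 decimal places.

Heun: k1 = f(x_n, u_n); k2 = f(x_n + h, u_n + h·k1); u_{n+1} = u_n + (h/2)·(k1 + k2).
x=0.000000, u=-1.430000:
  k1 = f(0.000000, -1.430000) = -0.414700
  k2 = f(0.520000, -1.645644) = 0.406763
  u ← -1.430000 + (0.52/2)·(-0.414700 + 0.406763) = -1.432064
u(0.52) ≈ -1.4321

-1.4321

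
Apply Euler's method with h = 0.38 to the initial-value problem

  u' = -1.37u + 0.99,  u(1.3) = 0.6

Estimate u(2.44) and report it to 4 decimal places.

Euler: u_{n+1} = u_n + h·f(s_n, u_n).
s=1.300000, u=0.600000: f=0.168000 → u ← 0.600000 + 0.38·0.168000 = 0.663840
s=1.680000, u=0.663840: f=0.080539 → u ← 0.663840 + 0.38·0.080539 = 0.694445
s=2.060000, u=0.694445: f=0.038610 → u ← 0.694445 + 0.38·0.038610 = 0.709117
u(2.44) ≈ 0.7091

0.7091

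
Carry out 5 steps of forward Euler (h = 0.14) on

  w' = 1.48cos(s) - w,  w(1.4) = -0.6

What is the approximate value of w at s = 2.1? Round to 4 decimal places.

Euler: w_{n+1} = w_n + h·f(s_n, w_n).
s=1.400000, w=-0.600000: f=0.851551 → w ← -0.600000 + 0.14·0.851551 = -0.480783
s=1.540000, w=-0.480783: f=0.526354 → w ← -0.480783 + 0.14·0.526354 = -0.407093
s=1.680000, w=-0.407093: f=0.245793 → w ← -0.407093 + 0.14·0.245793 = -0.372682
s=1.820000, w=-0.372682: f=0.007666 → w ← -0.372682 + 0.14·0.007666 = -0.371609
s=1.960000, w=-0.371609: f=-0.189980 → w ← -0.371609 + 0.14·(-0.189980) = -0.398206
w(2.1) ≈ -0.3982

-0.3982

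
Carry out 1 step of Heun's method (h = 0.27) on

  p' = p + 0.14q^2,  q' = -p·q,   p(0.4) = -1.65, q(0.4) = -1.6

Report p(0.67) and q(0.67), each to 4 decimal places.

Heun on (p,q): k1 = f(s_n, state_n); k2 = f(s_n + h, state_n + h·k1); state_{n+1} = state_n + (h/2)·(k1 + k2).
0.400000: (-1.650000, -1.600000)
  k1 = (-1.291600, -2.640000)
  predictor → (-1.998732, -2.312800)
  k2 = (-1.249866, -4.622667)
  → (-1.993098, -2.580460)
(p(0.67), q(0.67)) ≈ (-1.9931, -2.5805)

-1.9931, -2.5805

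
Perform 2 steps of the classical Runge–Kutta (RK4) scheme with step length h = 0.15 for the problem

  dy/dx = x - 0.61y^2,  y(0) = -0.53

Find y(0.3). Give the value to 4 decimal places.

-0.5387

RK4: k1 = f(x_n, y_n); k2 = f(x_n + h/2, y_n + (h/2)·k1); k3 = f(x_n + h/2, y_n + (h/2)·k2); k4 = f(x_n + h, y_n + h·k3); y_{n+1} = y_n + (h/6)·(k1 + 2k2 + 2k3 + k4).
x=0.000000, y=-0.530000:
  k1 = f(0.000000, -0.530000) = -0.171349
  k2 = f(0.075000, -0.542851) = -0.104759
  k3 = f(0.075000, -0.537857) = -0.101467
  k4 = f(0.150000, -0.545220) = -0.031332
  y ← -0.530000 + (0.15/6)·(k1 + 2k2 + 2k3 + k4) = -0.545378
x=0.150000, y=-0.545378:
  k1 = f(0.150000, -0.545378) = -0.031437
  k2 = f(0.225000, -0.547736) = 0.041991
  k3 = f(0.225000, -0.542229) = 0.045652
  k4 = f(0.300000, -0.538530) = 0.123091
  y ← -0.545378 + (0.15/6)·(k1 + 2k2 + 2k3 + k4) = -0.538705
y(0.3) ≈ -0.5387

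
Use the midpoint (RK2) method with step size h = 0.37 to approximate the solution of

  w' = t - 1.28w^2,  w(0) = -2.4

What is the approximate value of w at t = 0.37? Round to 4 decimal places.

Midpoint: k1 = f(t_n, w_n); k2 = f(t_n + h/2, w_n + (h/2)·k1); w_{n+1} = w_n + h·k2.
t=0.000000, w=-2.400000:
  k1 = f(0.000000, -2.400000) = -7.372800
  k2 = f(0.185000, -3.763968) = -17.949343
  w ← -2.400000 + 0.37·(-17.949343) = -9.041257
w(0.37) ≈ -9.0413

-9.0413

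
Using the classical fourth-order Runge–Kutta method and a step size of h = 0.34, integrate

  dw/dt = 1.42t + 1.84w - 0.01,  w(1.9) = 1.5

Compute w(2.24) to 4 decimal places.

RK4: k1 = f(t_n, w_n); k2 = f(t_n + h/2, w_n + (h/2)·k1); k3 = f(t_n + h/2, w_n + (h/2)·k2); k4 = f(t_n + h, w_n + h·k3); w_{n+1} = w_n + (h/6)·(k1 + 2k2 + 2k3 + k4).
t=1.900000, w=1.500000:
  k1 = f(1.900000, 1.500000) = 5.448000
  k2 = f(2.070000, 2.426160) = 7.393534
  k3 = f(2.070000, 2.756901) = 8.002098
  k4 = f(2.240000, 4.220713) = 10.936912
  w ← 1.500000 + (0.34/6)·(k1 + 2k2 + 2k3 + k4) = 4.173317
w(2.24) ≈ 4.1733

4.1733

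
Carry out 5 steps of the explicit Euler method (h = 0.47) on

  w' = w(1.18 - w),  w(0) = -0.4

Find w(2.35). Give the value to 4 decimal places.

Euler: w_{n+1} = w_n + h·f(t_n, w_n).
t=0.000000, w=-0.400000: f=-0.632000 → w ← -0.400000 + 0.47·(-0.632000) = -0.697040
t=0.470000, w=-0.697040: f=-1.308372 → w ← -0.697040 + 0.47·(-1.308372) = -1.311975
t=0.940000, w=-1.311975: f=-3.269408 → w ← -1.311975 + 0.47·(-3.269408) = -2.848597
t=1.410000, w=-2.848597: f=-11.475847 → w ← -2.848597 + 0.47·(-11.475847) = -8.242245
t=1.880000, w=-8.242245: f=-77.660449 → w ← -8.242245 + 0.47·(-77.660449) = -44.742656
w(2.35) ≈ -44.7427

-44.7427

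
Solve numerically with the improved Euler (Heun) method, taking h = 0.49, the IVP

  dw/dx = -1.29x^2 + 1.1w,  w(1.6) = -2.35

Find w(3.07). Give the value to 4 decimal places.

-32.0145

Heun: k1 = f(x_n, w_n); k2 = f(x_n + h, w_n + h·k1); w_{n+1} = w_n + (h/2)·(k1 + k2).
x=1.600000, w=-2.350000:
  k1 = f(1.600000, -2.350000) = -5.887400
  k2 = f(2.090000, -5.234826) = -11.393158
  w ← -2.350000 + (0.49/2)·(-5.887400 + (-11.393158)) = -6.583737
x=2.090000, w=-6.583737:
  k1 = f(2.090000, -6.583737) = -12.876959
  k2 = f(2.580000, -12.893447) = -22.769547
  w ← -6.583737 + (0.49/2)·(-12.876959 + (-22.769547)) = -15.317131
x=2.580000, w=-15.317131:
  k1 = f(2.580000, -15.317131) = -25.435600
  k2 = f(3.070000, -27.780575) = -42.716753
  w ← -15.317131 + (0.49/2)·(-25.435600 + (-42.716753)) = -32.014457
w(3.07) ≈ -32.0145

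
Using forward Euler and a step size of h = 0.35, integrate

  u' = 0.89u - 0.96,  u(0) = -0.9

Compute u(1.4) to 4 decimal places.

-4.7752

Euler: u_{n+1} = u_n + h·f(x_n, u_n).
x=0.000000, u=-0.900000: f=-1.761000 → u ← -0.900000 + 0.35·(-1.761000) = -1.516350
x=0.350000, u=-1.516350: f=-2.309551 → u ← -1.516350 + 0.35·(-2.309551) = -2.324693
x=0.700000, u=-2.324693: f=-3.028977 → u ← -2.324693 + 0.35·(-3.028977) = -3.384835
x=1.050000, u=-3.384835: f=-3.972503 → u ← -3.384835 + 0.35·(-3.972503) = -4.775211
u(1.4) ≈ -4.7752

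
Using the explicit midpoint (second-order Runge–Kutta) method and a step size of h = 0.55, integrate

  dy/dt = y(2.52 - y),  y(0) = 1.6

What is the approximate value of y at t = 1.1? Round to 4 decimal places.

Midpoint: k1 = f(t_n, y_n); k2 = f(t_n + h/2, y_n + (h/2)·k1); y_{n+1} = y_n + h·k2.
t=0.000000, y=1.600000:
  k1 = f(0.000000, 1.600000) = 1.472000
  k2 = f(0.275000, 2.004800) = 1.032873
  y ← 1.600000 + 0.55·1.032873 = 2.168080
t=0.550000, y=2.168080:
  k1 = f(0.550000, 2.168080) = 0.762990
  k2 = f(0.825000, 2.377903) = 0.337894
  y ← 2.168080 + 0.55·0.337894 = 2.353922
y(1.1) ≈ 2.3539

2.3539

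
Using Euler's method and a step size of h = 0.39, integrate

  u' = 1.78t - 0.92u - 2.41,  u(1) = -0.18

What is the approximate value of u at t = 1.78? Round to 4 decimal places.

-0.2065

Euler: u_{n+1} = u_n + h·f(t_n, u_n).
t=1.000000, u=-0.180000: f=-0.464400 → u ← -0.180000 + 0.39·(-0.464400) = -0.361116
t=1.390000, u=-0.361116: f=0.396427 → u ← -0.361116 + 0.39·0.396427 = -0.206510
u(1.78) ≈ -0.2065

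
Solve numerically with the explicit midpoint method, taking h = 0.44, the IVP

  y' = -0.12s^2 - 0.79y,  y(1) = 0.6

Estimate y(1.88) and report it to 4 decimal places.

0.1289

Midpoint: k1 = f(s_n, y_n); k2 = f(s_n + h/2, y_n + (h/2)·k1); y_{n+1} = y_n + h·k2.
s=1.000000, y=0.600000:
  k1 = f(1.000000, 0.600000) = -0.594000
  k2 = f(1.220000, 0.469320) = -0.549371
  y ← 0.600000 + 0.44·(-0.549371) = 0.358277
s=1.440000, y=0.358277:
  k1 = f(1.440000, 0.358277) = -0.531871
  k2 = f(1.660000, 0.241265) = -0.521272
  y ← 0.358277 + 0.44·(-0.521272) = 0.128917
y(1.88) ≈ 0.1289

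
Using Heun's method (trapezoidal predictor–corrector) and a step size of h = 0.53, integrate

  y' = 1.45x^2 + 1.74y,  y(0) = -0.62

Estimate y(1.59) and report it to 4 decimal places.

-4.1233

Heun: k1 = f(x_n, y_n); k2 = f(x_n + h, y_n + h·k1); y_{n+1} = y_n + (h/2)·(k1 + k2).
x=0.000000, y=-0.620000:
  k1 = f(0.000000, -0.620000) = -1.078800
  k2 = f(0.530000, -1.191764) = -1.666364
  y ← -0.620000 + (0.53/2)·(-1.078800 + (-1.666364)) = -1.347469
x=0.530000, y=-1.347469:
  k1 = f(0.530000, -1.347469) = -1.937290
  k2 = f(1.060000, -2.374232) = -2.501944
  y ← -1.347469 + (0.53/2)·(-1.937290 + (-2.501944)) = -2.523866
x=1.060000, y=-2.523866:
  k1 = f(1.060000, -2.523866) = -2.762306
  k2 = f(1.590000, -3.987888) = -3.273180
  y ← -2.523866 + (0.53/2)·(-2.762306 + (-3.273180)) = -4.123270
y(1.59) ≈ -4.1233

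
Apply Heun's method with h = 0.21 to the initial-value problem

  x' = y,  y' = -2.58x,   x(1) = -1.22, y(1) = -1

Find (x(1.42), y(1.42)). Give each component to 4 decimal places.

Heun on (x,y): k1 = f(t_n, state_n); k2 = f(t_n + h, state_n + h·k1); state_{n+1} = state_n + (h/2)·(k1 + k2).
1.000000: (-1.220000, -1.000000)
  k1 = (-1.000000, 3.147600)
  predictor → (-1.430000, -0.339004)
  k2 = (-0.339004, 3.689400)
  → (-1.360595, -0.282115)
1.210000: (-1.360595, -0.282115)
  k1 = (-0.282115, 3.510336)
  predictor → (-1.419840, 0.455056)
  k2 = (0.455056, 3.663186)
  → (-1.342437, 0.471105)
(x(1.42), y(1.42)) ≈ (-1.3424, 0.4711)

-1.3424, 0.4711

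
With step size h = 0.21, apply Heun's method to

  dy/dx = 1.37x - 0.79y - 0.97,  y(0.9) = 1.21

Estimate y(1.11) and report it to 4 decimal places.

Heun: k1 = f(x_n, y_n); k2 = f(x_n + h, y_n + h·k1); y_{n+1} = y_n + (h/2)·(k1 + k2).
x=0.900000, y=1.210000:
  k1 = f(0.900000, 1.210000) = -0.692900
  k2 = f(1.110000, 1.064491) = -0.290248
  y ← 1.210000 + (0.21/2)·(-0.692900 + (-0.290248)) = 1.106769
y(1.11) ≈ 1.1068

1.1068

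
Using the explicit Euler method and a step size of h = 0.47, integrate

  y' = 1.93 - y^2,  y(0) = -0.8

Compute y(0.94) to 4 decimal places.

0.6958

Euler: y_{n+1} = y_n + h·f(x_n, y_n).
x=0.000000, y=-0.800000: f=1.290000 → y ← -0.800000 + 0.47·1.290000 = -0.193700
x=0.470000, y=-0.193700: f=1.892480 → y ← -0.193700 + 0.47·1.892480 = 0.695766
y(0.94) ≈ 0.6958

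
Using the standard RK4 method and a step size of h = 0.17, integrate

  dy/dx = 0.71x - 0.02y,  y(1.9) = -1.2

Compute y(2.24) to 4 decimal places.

-0.6938

RK4: k1 = f(x_n, y_n); k2 = f(x_n + h/2, y_n + (h/2)·k1); k3 = f(x_n + h/2, y_n + (h/2)·k2); k4 = f(x_n + h, y_n + h·k3); y_{n+1} = y_n + (h/6)·(k1 + 2k2 + 2k3 + k4).
x=1.900000, y=-1.200000:
  k1 = f(1.900000, -1.200000) = 1.373000
  k2 = f(1.985000, -1.083295) = 1.431016
  k3 = f(1.985000, -1.078364) = 1.430917
  k4 = f(2.070000, -0.956744) = 1.488835
  y ← -1.200000 + (0.17/6)·(k1 + 2k2 + 2k3 + k4) = -0.956738
x=2.070000, y=-0.956738:
  k1 = f(2.070000, -0.956738) = 1.488835
  k2 = f(2.155000, -0.830188) = 1.546654
  k3 = f(2.155000, -0.825273) = 1.546555
  k4 = f(2.240000, -0.693824) = 1.604276
  y ← -0.956738 + (0.17/6)·(k1 + 2k2 + 2k3 + k4) = -0.693818
y(2.24) ≈ -0.6938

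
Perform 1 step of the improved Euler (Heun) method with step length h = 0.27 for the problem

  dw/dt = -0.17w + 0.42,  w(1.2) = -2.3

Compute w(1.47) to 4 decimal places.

-2.0861

Heun: k1 = f(t_n, w_n); k2 = f(t_n + h, w_n + h·k1); w_{n+1} = w_n + (h/2)·(k1 + k2).
t=1.200000, w=-2.300000:
  k1 = f(1.200000, -2.300000) = 0.811000
  k2 = f(1.470000, -2.081030) = 0.773775
  w ← -2.300000 + (0.27/2)·(0.811000 + 0.773775) = -2.086055
w(1.47) ≈ -2.0861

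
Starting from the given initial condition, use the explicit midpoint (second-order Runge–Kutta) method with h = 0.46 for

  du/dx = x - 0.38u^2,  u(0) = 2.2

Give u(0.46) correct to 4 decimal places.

Midpoint: k1 = f(x_n, u_n); k2 = f(x_n + h/2, u_n + (h/2)·k1); u_{n+1} = u_n + h·k2.
x=0.000000, u=2.200000:
  k1 = f(0.000000, 2.200000) = -1.839200
  k2 = f(0.230000, 1.776984) = -0.969915
  u ← 2.200000 + 0.46·(-0.969915) = 1.753839
u(0.46) ≈ 1.7538

1.7538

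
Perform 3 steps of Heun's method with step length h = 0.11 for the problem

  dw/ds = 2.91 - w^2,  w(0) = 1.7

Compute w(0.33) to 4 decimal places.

1.7039

Heun: k1 = f(s_n, w_n); k2 = f(s_n + h, w_n + h·k1); w_{n+1} = w_n + (h/2)·(k1 + k2).
s=0.000000, w=1.700000:
  k1 = f(0.000000, 1.700000) = 0.020000
  k2 = f(0.110000, 1.702200) = 0.012515
  w ← 1.700000 + (0.11/2)·(0.020000 + 0.012515) = 1.701788
s=0.110000, w=1.701788:
  k1 = f(0.110000, 1.701788) = 0.013916
  k2 = f(0.220000, 1.703319) = 0.008704
  w ← 1.701788 + (0.11/2)·(0.013916 + 0.008704) = 1.703032
s=0.220000, w=1.703032:
  k1 = f(0.220000, 1.703032) = 0.009680
  k2 = f(0.330000, 1.704097) = 0.006052
  w ← 1.703032 + (0.11/2)·(0.009680 + 0.006052) = 1.703898
w(0.33) ≈ 1.7039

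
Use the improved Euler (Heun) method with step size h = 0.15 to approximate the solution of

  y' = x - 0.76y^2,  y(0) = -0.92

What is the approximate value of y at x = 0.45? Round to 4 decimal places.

Heun: k1 = f(x_n, y_n); k2 = f(x_n + h, y_n + h·k1); y_{n+1} = y_n + (h/2)·(k1 + k2).
x=0.000000, y=-0.920000:
  k1 = f(0.000000, -0.920000) = -0.643264
  k2 = f(0.150000, -1.016490) = -0.635271
  y ← -0.920000 + (0.15/2)·(-0.643264 + (-0.635271)) = -1.015890
x=0.150000, y=-1.015890:
  k1 = f(0.150000, -1.015890) = -0.634345
  k2 = f(0.300000, -1.111042) = -0.638155
  y ← -1.015890 + (0.15/2)·(-0.634345 + (-0.638155)) = -1.111328
x=0.300000, y=-1.111328:
  k1 = f(0.300000, -1.111328) = -0.638637
  k2 = f(0.450000, -1.207123) = -0.657431
  y ← -1.111328 + (0.15/2)·(-0.638637 + (-0.657431)) = -1.208533
y(0.45) ≈ -1.2085

-1.2085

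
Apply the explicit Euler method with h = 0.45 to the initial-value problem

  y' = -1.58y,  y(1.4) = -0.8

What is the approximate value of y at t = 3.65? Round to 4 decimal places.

-0.0016

Euler: y_{n+1} = y_n + h·f(t_n, y_n).
t=1.400000, y=-0.800000: f=1.264000 → y ← -0.800000 + 0.45·1.264000 = -0.231200
t=1.850000, y=-0.231200: f=0.365296 → y ← -0.231200 + 0.45·0.365296 = -0.066817
t=2.300000, y=-0.066817: f=0.105571 → y ← -0.066817 + 0.45·0.105571 = -0.019310
t=2.750000, y=-0.019310: f=0.030510 → y ← -0.019310 + 0.45·0.030510 = -0.005581
t=3.200000, y=-0.005581: f=0.008817 → y ← -0.005581 + 0.45·0.008817 = -0.001613
y(3.65) ≈ -0.0016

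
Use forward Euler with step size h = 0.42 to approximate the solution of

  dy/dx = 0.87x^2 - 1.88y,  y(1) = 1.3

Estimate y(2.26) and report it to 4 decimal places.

1.4204

Euler: y_{n+1} = y_n + h·f(x_n, y_n).
x=1.000000, y=1.300000: f=-1.574000 → y ← 1.300000 + 0.42·(-1.574000) = 0.638920
x=1.420000, y=0.638920: f=0.553098 → y ← 0.638920 + 0.42·0.553098 = 0.871221
x=1.840000, y=0.871221: f=1.307576 → y ← 0.871221 + 0.42·1.307576 = 1.420403
y(2.26) ≈ 1.4204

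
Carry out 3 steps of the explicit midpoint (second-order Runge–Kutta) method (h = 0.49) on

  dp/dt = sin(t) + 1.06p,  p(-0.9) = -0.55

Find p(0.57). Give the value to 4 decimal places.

Midpoint: k1 = f(t_n, p_n); k2 = f(t_n + h/2, p_n + (h/2)·k1); p_{n+1} = p_n + h·k2.
t=-0.900000, p=-0.550000:
  k1 = f(-0.900000, -0.550000) = -1.366327
  k2 = f(-0.655000, -0.884750) = -1.546994
  p ← -0.550000 + 0.49·(-1.546994) = -1.308027
t=-0.410000, p=-1.308027:
  k1 = f(-0.410000, -1.308027) = -1.785118
  k2 = f(-0.165000, -1.745381) = -2.014356
  p ← -1.308027 + 0.49·(-2.014356) = -2.295062
t=0.080000, p=-2.295062:
  k1 = f(0.080000, -2.295062) = -2.352851
  k2 = f(0.325000, -2.871510) = -2.724492
  p ← -2.295062 + 0.49·(-2.724492) = -3.630063
p(0.57) ≈ -3.6301

-3.6301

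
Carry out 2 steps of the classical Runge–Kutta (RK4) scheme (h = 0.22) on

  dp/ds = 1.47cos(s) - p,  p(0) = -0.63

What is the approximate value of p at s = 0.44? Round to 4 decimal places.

RK4: k1 = f(s_n, p_n); k2 = f(s_n + h/2, p_n + (h/2)·k1); k3 = f(s_n + h/2, p_n + (h/2)·k2); k4 = f(s_n + h, p_n + h·k3); p_{n+1} = p_n + (h/6)·(k1 + 2k2 + 2k3 + k4).
s=0.000000, p=-0.630000:
  k1 = f(0.000000, -0.630000) = 2.100000
  k2 = f(0.110000, -0.399000) = 1.860115
  k3 = f(0.110000, -0.425387) = 1.886503
  k4 = f(0.220000, -0.214969) = 1.649539
  p ← -0.630000 + (0.22/6)·(k1 + 2k2 + 2k3 + k4) = -0.217765
s=0.220000, p=-0.217765:
  k1 = f(0.220000, -0.217765) = 1.652334
  k2 = f(0.330000, -0.036008) = 1.426690
  k3 = f(0.330000, -0.060829) = 1.451511
  k4 = f(0.440000, 0.101568) = 1.228417
  p ← -0.217765 + (0.22/6)·(k1 + 2k2 + 2k3 + k4) = 0.098931
p(0.44) ≈ 0.0989

0.0989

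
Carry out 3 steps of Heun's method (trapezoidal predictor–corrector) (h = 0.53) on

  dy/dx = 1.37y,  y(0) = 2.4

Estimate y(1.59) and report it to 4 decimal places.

Heun: k1 = f(x_n, y_n); k2 = f(x_n + h, y_n + h·k1); y_{n+1} = y_n + (h/2)·(k1 + k2).
x=0.000000, y=2.400000:
  k1 = f(0.000000, 2.400000) = 3.288000
  k2 = f(0.530000, 4.142640) = 5.675417
  y ← 2.400000 + (0.53/2)·(3.288000 + 5.675417) = 4.775305
x=0.530000, y=4.775305:
  k1 = f(0.530000, 4.775305) = 6.542168
  k2 = f(1.060000, 8.242655) = 11.292437
  y ← 4.775305 + (0.53/2)·(6.542168 + 11.292437) = 9.501476
x=1.060000, y=9.501476:
  k1 = f(1.060000, 9.501476) = 13.017022
  k2 = f(1.590000, 16.400498) = 22.468682
  y ← 9.501476 + (0.53/2)·(13.017022 + 22.468682) = 18.905187
y(1.59) ≈ 18.9052

18.9052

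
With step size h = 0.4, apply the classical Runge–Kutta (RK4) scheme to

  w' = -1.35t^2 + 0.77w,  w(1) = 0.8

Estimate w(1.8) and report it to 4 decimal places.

-1.3546

RK4: k1 = f(t_n, w_n); k2 = f(t_n + h/2, w_n + (h/2)·k1); k3 = f(t_n + h/2, w_n + (h/2)·k2); k4 = f(t_n + h, w_n + h·k3); w_{n+1} = w_n + (h/6)·(k1 + 2k2 + 2k3 + k4).
t=1.000000, w=0.800000:
  k1 = f(1.000000, 0.800000) = -0.734000
  k2 = f(1.200000, 0.653200) = -1.441036
  k3 = f(1.200000, 0.511793) = -1.549920
  k4 = f(1.400000, 0.180032) = -2.507375
  w ← 0.800000 + (0.4/6)·(k1 + 2k2 + 2k3 + k4) = 0.185114
t=1.400000, w=0.185114:
  k1 = f(1.400000, 0.185114) = -2.503462
  k2 = f(1.600000, -0.315578) = -3.698995
  k3 = f(1.600000, -0.554685) = -3.883107
  k4 = f(1.800000, -1.368129) = -5.427459
  w ← 0.185114 + (0.4/6)·(k1 + 2k2 + 2k3 + k4) = -1.354561
w(1.8) ≈ -1.3546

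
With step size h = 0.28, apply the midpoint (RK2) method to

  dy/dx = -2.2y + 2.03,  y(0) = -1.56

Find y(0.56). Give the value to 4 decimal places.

Midpoint: k1 = f(x_n, y_n); k2 = f(x_n + h/2, y_n + (h/2)·k1); y_{n+1} = y_n + h·k2.
x=0.000000, y=-1.560000:
  k1 = f(0.000000, -1.560000) = 5.462000
  k2 = f(0.140000, -0.795320) = 3.779704
  y ← -1.560000 + 0.28·3.779704 = -0.501683
x=0.280000, y=-0.501683:
  k1 = f(0.280000, -0.501683) = 3.133702
  k2 = f(0.420000, -0.062965) = 2.168522
  y ← -0.501683 + 0.28·2.168522 = 0.105503
y(0.56) ≈ 0.1055

0.1055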